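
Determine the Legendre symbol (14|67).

Pull out 2: since 67 ≡ 3 (mod 8), (2/67) = -1.
Reciprocity: 7 ≡ 3 and 67 ≡ 3 (mod 4), so (7/67) = −(67/7).
Reduce top mod 7: now compute (4/7).
Pull out 2^2: since 7 ≡ 7 (mod 8), (2/7) = +1, so (2/7)^2 = +1.
Reached (1/7) = 1. Collecting the sign flips along the way, the symbol is +1.

1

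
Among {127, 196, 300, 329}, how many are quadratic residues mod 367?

(127/367) = -1 → non-residue.
(196/367) = +1 → QR.
(300/367) = -1 → non-residue.
(329/367) = +1 → QR.
Total quadratic residues among the 4: 2.

2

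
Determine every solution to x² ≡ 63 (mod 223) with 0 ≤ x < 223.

78, 145

Since 223 ≡ 3 (mod 4), a square root of 63 is 63^((223+1)/4) = 63^56 mod 223.
Repeated squaring: 63^2≡178, 63^4≡18, 63^8≡101, 63^16≡166, 63^32≡127 (mod 223).
63^56 = 63^(32+16+8) ≡ 78 (mod 223).
Check: 78² = 6084 ≡ 63 (mod 223). The two roots are 78 and 145.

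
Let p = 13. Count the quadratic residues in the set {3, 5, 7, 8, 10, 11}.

(3/13) = +1 → QR.
(5/13) = -1 → non-residue.
(7/13) = -1 → non-residue.
(8/13) = -1 → non-residue.
(10/13) = +1 → QR.
(11/13) = -1 → non-residue.
Total quadratic residues among the 6: 2.

2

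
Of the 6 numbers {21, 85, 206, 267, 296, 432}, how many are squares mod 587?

5

(21/587) = +1 → QR.
(85/587) = -1 → non-residue.
(206/587) = +1 → QR.
(267/587) = +1 → QR.
(296/587) = +1 → QR.
(432/587) = +1 → QR.
Total quadratic residues among the 6: 5.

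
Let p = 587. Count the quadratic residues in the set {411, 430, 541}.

2

(411/587) = +1 → QR.
(430/587) = +1 → QR.
(541/587) = -1 → non-residue.
Total quadratic residues among the 3: 2.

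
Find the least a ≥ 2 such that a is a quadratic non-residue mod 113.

(2/113) = +1, so 2 is a residue.
(3/113) = −1, so 3 is the smallest positive non-residue mod 113.

3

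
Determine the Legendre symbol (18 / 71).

1

Euler's criterion: (18/71) ≡ 18^35 (mod 71).
18^2 ≡ 40 (mod 71)
18^4 ≡ 38 (mod 71)
18^8 ≡ 24 (mod 71)
18^16 ≡ 8 (mod 71)
18^32 ≡ 64 (mod 71)
18^35 = 18^(32+2+1) ≡ 1 (mod 71).
Result is 1, so (18/71) = 1.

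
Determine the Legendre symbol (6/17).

Euler's criterion: (6/17) ≡ 6^8 (mod 17).
6^2 ≡ 2 (mod 17)
6^4 ≡ 4 (mod 17)
6^8 ≡ 16 (mod 17)
6^8 = 6^(8) ≡ 16 (mod 17).
Result is 16 ≡ −1, so (6/17) = −1.

-1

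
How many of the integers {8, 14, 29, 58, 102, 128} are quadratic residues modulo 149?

(8/149) = -1 → non-residue.
(14/149) = -1 → non-residue.
(29/149) = +1 → QR.
(58/149) = -1 → non-residue.
(102/149) = +1 → QR.
(128/149) = -1 → non-residue.
Total quadratic residues among the 6: 2.

2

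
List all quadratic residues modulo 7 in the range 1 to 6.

1,2,4

Square k = 1,…,3 (k and 7−k give the same square):
1²=1, 2²=4, 3²≡2 (mod 7).
So the quadratic residues mod 7 are {1, 2, 4}.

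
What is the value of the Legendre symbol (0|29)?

Top reduces to 0: gcd > 1, so the symbol is 0.

0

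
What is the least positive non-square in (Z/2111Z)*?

7

(2/2111) = +1, so 2 is a residue.
(3/2111) = +1, so 3 is a residue.
(4/2111) = +1, so 4 is a residue.
(5/2111) = +1, so 5 is a residue.
(6/2111) = +1, so 6 is a residue.
(7/2111) = −1, so 7 is the smallest positive non-residue mod 2111.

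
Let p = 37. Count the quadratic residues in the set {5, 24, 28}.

1

(5/37) = -1 → non-residue.
(24/37) = -1 → non-residue.
(28/37) = +1 → QR.
Total quadratic residues among the 3: 1.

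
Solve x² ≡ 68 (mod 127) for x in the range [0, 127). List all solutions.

Since 127 ≡ 3 (mod 4), a square root of 68 is 68^((127+1)/4) = 68^32 mod 127.
Repeated squaring: 68^2≡52, 68^4≡37, 68^8≡99, 68^16≡22, 68^32≡103 (mod 127).
68^32 = 68^(32) ≡ 103 (mod 127).
Check: 103² = 10609 ≡ 68 (mod 127). The two roots are 24 and 103.

24, 103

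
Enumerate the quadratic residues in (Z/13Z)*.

Square k = 1,…,6 (k and 13−k give the same square):
1²=1, 2²=4, 3²=9, 4²≡3, 5²≡12, 6²≡10 (mod 13).
So the quadratic residues mod 13 are {1, 3, 4, 9, 10, 12}.

1, 3, 4, 9, 10, 12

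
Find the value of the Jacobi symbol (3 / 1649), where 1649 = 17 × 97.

Reciprocity: 3 ≡ 3 and 1649 ≡ 1 (mod 4), so (3/1649) = +(1649/3).
Reduce top mod 3: now compute (2/3).
Pull out 2: since 3 ≡ 3 (mod 8), (2/3) = -1.
Reached (1/3) = 1. Collecting the sign flips along the way, the symbol is -1.

-1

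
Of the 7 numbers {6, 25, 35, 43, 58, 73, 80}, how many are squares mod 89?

3

(6/89) = -1 → non-residue.
(25/89) = +1 → QR.
(35/89) = -1 → non-residue.
(43/89) = -1 → non-residue.
(58/89) = -1 → non-residue.
(73/89) = +1 → QR.
(80/89) = +1 → QR.
Total quadratic residues among the 7: 3.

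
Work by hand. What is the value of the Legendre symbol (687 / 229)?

0

First reduce: 687 ≡ 0 (mod 229).
Top reduces to 0: gcd > 1, so the symbol is 0.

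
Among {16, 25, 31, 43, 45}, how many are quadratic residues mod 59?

3

(16/59) = +1 → QR.
(25/59) = +1 → QR.
(31/59) = -1 → non-residue.
(43/59) = -1 → non-residue.
(45/59) = +1 → QR.
Total quadratic residues among the 5: 3.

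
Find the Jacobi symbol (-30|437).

First reduce: -30 ≡ 407 (mod 437).
Reciprocity: 407 ≡ 3 and 437 ≡ 1 (mod 4), so (407/437) = +(437/407).
Reduce top mod 407: now compute (30/407).
Pull out 2: since 407 ≡ 7 (mod 8), (2/407) = +1.
Reciprocity: 15 ≡ 3 and 407 ≡ 3 (mod 4), so (15/407) = −(407/15).
Reduce top mod 15: now compute (2/15).
Pull out 2: since 15 ≡ 7 (mod 8), (2/15) = +1.
Reached (1/15) = 1. Collecting the sign flips along the way, the symbol is -1.

-1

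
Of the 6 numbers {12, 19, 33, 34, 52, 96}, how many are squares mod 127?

(12/127) = -1 → non-residue.
(19/127) = +1 → QR.
(33/127) = -1 → non-residue.
(34/127) = +1 → QR.
(52/127) = +1 → QR.
(96/127) = -1 → non-residue.
Total quadratic residues among the 6: 3.

3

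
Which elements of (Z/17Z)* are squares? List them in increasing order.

Square k = 1,…,8 (k and 17−k give the same square):
1²=1, 2²=4, 3²=9, 4²=16, 5²≡8, 6²≡2, 7²≡15, 8²≡13 (mod 17).
So the quadratic residues mod 17 are {1, 2, 4, 8, 9, 13, 15, 16}.

1, 2, 4, 8, 9, 13, 15, 16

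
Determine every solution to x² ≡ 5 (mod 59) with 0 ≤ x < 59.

8, 51

Since 59 ≡ 3 (mod 4), a square root of 5 is 5^((59+1)/4) = 5^15 mod 59.
Repeated squaring: 5^2≡25, 5^4≡35, 5^8≡45 (mod 59).
5^15 = 5^(8+4+2+1) ≡ 51 (mod 59).
Check: 51² = 2601 ≡ 5 (mod 59). The two roots are 8 and 51.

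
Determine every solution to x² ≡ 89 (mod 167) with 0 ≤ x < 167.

Since 167 ≡ 3 (mod 4), a square root of 89 is 89^((167+1)/4) = 89^42 mod 167.
Repeated squaring: 89^2≡72, 89^4≡7, 89^8≡49, 89^16≡63, 89^32≡128 (mod 167).
89^42 = 89^(32+8+2) ≡ 16 (mod 167).
Check: 16² = 256 ≡ 89 (mod 167). The two roots are 16 and 151.

16, 151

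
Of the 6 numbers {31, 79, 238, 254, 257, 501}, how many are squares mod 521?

(31/521) = +1 → QR.
(79/521) = -1 → non-residue.
(238/521) = +1 → QR.
(254/521) = +1 → QR.
(257/521) = -1 → non-residue.
(501/521) = +1 → QR.
Total quadratic residues among the 6: 4.

4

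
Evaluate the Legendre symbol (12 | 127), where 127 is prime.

-1

Pull out 2^2: since 127 ≡ 7 (mod 8), (2/127) = +1, so (2/127)^2 = +1.
Reciprocity: 3 ≡ 3 and 127 ≡ 3 (mod 4), so (3/127) = −(127/3).
Reduce top mod 3: now compute (1/3).
Reached (1/3) = 1. Collecting the sign flips along the way, the symbol is -1.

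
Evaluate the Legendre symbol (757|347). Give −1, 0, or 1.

-1

First reduce: 757 ≡ 63 (mod 347).
Reciprocity: 63 ≡ 3 and 347 ≡ 3 (mod 4), so (63/347) = −(347/63).
Reduce top mod 63: now compute (32/63).
Pull out 2^5: since 63 ≡ 7 (mod 8), (2/63) = +1, so (2/63)^5 = +1.
Reached (1/63) = 1. Collecting the sign flips along the way, the symbol is -1.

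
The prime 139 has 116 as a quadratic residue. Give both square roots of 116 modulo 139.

33, 106

Since 139 ≡ 3 (mod 4), a square root of 116 is 116^((139+1)/4) = 116^35 mod 139.
Repeated squaring: 116^2≡112, 116^4≡34, 116^8≡44, 116^16≡129, 116^32≡100 (mod 139).
116^35 = 116^(32+2+1) ≡ 106 (mod 139).
Check: 106² = 11236 ≡ 116 (mod 139). The two roots are 33 and 106.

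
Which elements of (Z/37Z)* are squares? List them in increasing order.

Square k = 1,…,18 (k and 37−k give the same square):
1²=1, 2²=4, 3²=9, 4²=16, 5²=25, 6²=36, 7²≡12, 8²≡27, 9²≡7, 10²≡26, 11²≡10, 12²≡33, 13²≡21, 14²≡11, 15²≡3, 16²≡34, 17²≡30, 18²≡28 (mod 37).
So the quadratic residues mod 37 are {1, 3, 4, 7, 9, 10, 11, 12, 16, 21, 25, 26, 27, 28, 30, 33, 34, 36}.

1,3,4,7,9,10,11,12,16,21,25,26,27,28,30,33,34,36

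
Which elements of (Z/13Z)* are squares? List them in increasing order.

Square k = 1,…,6 (k and 13−k give the same square):
1²=1, 2²=4, 3²=9, 4²≡3, 5²≡12, 6²≡10 (mod 13).
So the quadratic residues mod 13 are {1, 3, 4, 9, 10, 12}.

1,3,4,9,10,12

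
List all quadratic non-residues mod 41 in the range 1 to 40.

3, 6, 7, 11, 12, 13, 14, 15, 17, 19, 22, 24, 26, 27, 28, 29, 30, 34, 35, 38

Square k = 1,…,20 (k and 41−k give the same square):
1²=1, 2²=4, 3²=9, 4²=16, 5²=25, 6²=36, 7²≡8, 8²≡23, 9²≡40, 10²≡18, 11²≡39, 12²≡21, 13²≡5, 14²≡32, 15²≡20, 16²≡10, 17²≡2, 18²≡37, 19²≡33, 20²≡31 (mod 41).
The residues are {1, 2, 4, 5, 8, 9, 10, 16, 18, 20, 21, 23, 25, 31, 32, 33, 36, 37, 39, 40}; the non-residues are the remaining 20 nonzero classes.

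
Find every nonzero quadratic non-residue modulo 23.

5, 7, 10, 11, 14, 15, 17, 19, 20, 21, 22

Square k = 1,…,11 (k and 23−k give the same square):
1²=1, 2²=4, 3²=9, 4²=16, 5²≡2, 6²≡13, 7²≡3, 8²≡18, 9²≡12, 10²≡8, 11²≡6 (mod 23).
The residues are {1, 2, 3, 4, 6, 8, 9, 12, 13, 16, 18}; the non-residues are the remaining 11 nonzero classes.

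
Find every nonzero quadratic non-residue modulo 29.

Square k = 1,…,14 (k and 29−k give the same square):
1²=1, 2²=4, 3²=9, 4²=16, 5²=25, 6²≡7, 7²≡20, 8²≡6, 9²≡23, 10²≡13, 11²≡5, 12²≡28, 13²≡24, 14²≡22 (mod 29).
The residues are {1, 4, 5, 6, 7, 9, 13, 16, 20, 22, 23, 24, 25, 28}; the non-residues are the remaining 14 nonzero classes.

2, 3, 8, 10, 11, 12, 14, 15, 17, 18, 19, 21, 26, 27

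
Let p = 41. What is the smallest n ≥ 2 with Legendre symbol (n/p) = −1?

3

(2/41) = +1, so 2 is a residue.
(3/41) = −1, so 3 is the smallest positive non-residue mod 41.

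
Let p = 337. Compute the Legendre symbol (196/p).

1

Pull out 2^2: since 337 ≡ 1 (mod 8), (2/337) = +1, so (2/337)^2 = +1.
Reciprocity: 49 ≡ 1 and 337 ≡ 1 (mod 4), so (49/337) = +(337/49).
Reduce top mod 49: now compute (43/49).
Reciprocity: 43 ≡ 3 and 49 ≡ 1 (mod 4), so (43/49) = +(49/43).
Reduce top mod 43: now compute (6/43).
Pull out 2: since 43 ≡ 3 (mod 8), (2/43) = -1.
Reciprocity: 3 ≡ 3 and 43 ≡ 3 (mod 4), so (3/43) = −(43/3).
Reduce top mod 3: now compute (1/3).
Reached (1/3) = 1. Collecting the sign flips along the way, the symbol is +1.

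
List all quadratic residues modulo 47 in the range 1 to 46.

1, 2, 3, 4, 6, 7, 8, 9, 12, 14, 16, 17, 18, 21, 24, 25, 27, 28, 32, 34, 36, 37, 42

Square k = 1,…,23 (k and 47−k give the same square):
1²=1, 2²=4, 3²=9, 4²=16, 5²=25, 6²=36, 7²≡2, 8²≡17, 9²≡34, 10²≡6, 11²≡27, 12²≡3, 13²≡28, 14²≡8, 15²≡37, 16²≡21, 17²≡7, 18²≡42, 19²≡32, 20²≡24, 21²≡18, 22²≡14, 23²≡12 (mod 47).
So the quadratic residues mod 47 are {1, 2, 3, 4, 6, 7, 8, 9, 12, 14, 16, 17, 18, 21, 24, 25, 27, 28, 32, 34, 36, 37, 42}.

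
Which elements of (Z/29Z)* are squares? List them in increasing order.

Square k = 1,…,14 (k and 29−k give the same square):
1²=1, 2²=4, 3²=9, 4²=16, 5²=25, 6²≡7, 7²≡20, 8²≡6, 9²≡23, 10²≡13, 11²≡5, 12²≡28, 13²≡24, 14²≡22 (mod 29).
So the quadratic residues mod 29 are {1, 4, 5, 6, 7, 9, 13, 16, 20, 22, 23, 24, 25, 28}.

1,4,5,6,7,9,13,16,20,22,23,24,25,28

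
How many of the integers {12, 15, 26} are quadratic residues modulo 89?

0

(12/89) = -1 → non-residue.
(15/89) = -1 → non-residue.
(26/89) = -1 → non-residue.
Total quadratic residues among the 3: 0.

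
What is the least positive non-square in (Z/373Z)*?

2

(2/373) = −1, so 2 is the smallest positive non-residue mod 373.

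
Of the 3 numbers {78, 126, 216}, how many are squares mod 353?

(78/353) = +1 → QR.
(126/353) = -1 → non-residue.
(216/353) = -1 → non-residue.
Total quadratic residues among the 3: 1.

1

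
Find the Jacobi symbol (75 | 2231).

Reciprocity: 75 ≡ 3 and 2231 ≡ 3 (mod 4), so (75/2231) = −(2231/75).
Reduce top mod 75: now compute (56/75).
Pull out 2^3: since 75 ≡ 3 (mod 8), (2/75) = -1, so (2/75)^3 = -1.
Reciprocity: 7 ≡ 3 and 75 ≡ 3 (mod 4), so (7/75) = −(75/7).
Reduce top mod 7: now compute (5/7).
Reciprocity: 5 ≡ 1 and 7 ≡ 3 (mod 4), so (5/7) = +(7/5).
Reduce top mod 5: now compute (2/5).
Pull out 2: since 5 ≡ 5 (mod 8), (2/5) = -1.
Reached (1/5) = 1. Collecting the sign flips along the way, the symbol is +1.

1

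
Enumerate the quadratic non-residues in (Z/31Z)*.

3, 6, 11, 12, 13, 15, 17, 21, 22, 23, 24, 26, 27, 29, 30

Square k = 1,…,15 (k and 31−k give the same square):
1²=1, 2²=4, 3²=9, 4²=16, 5²=25, 6²≡5, 7²≡18, 8²≡2, 9²≡19, 10²≡7, 11²≡28, 12²≡20, 13²≡14, 14²≡10, 15²≡8 (mod 31).
The residues are {1, 2, 4, 5, 7, 8, 9, 10, 14, 16, 18, 19, 20, 25, 28}; the non-residues are the remaining 15 nonzero classes.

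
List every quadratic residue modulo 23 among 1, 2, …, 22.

Square k = 1,…,11 (k and 23−k give the same square):
1²=1, 2²=4, 3²=9, 4²=16, 5²≡2, 6²≡13, 7²≡3, 8²≡18, 9²≡12, 10²≡8, 11²≡6 (mod 23).
So the quadratic residues mod 23 are {1, 2, 3, 4, 6, 8, 9, 12, 13, 16, 18}.

1,2,3,4,6,8,9,12,13,16,18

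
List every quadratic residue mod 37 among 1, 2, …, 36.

Square k = 1,…,18 (k and 37−k give the same square):
1²=1, 2²=4, 3²=9, 4²=16, 5²=25, 6²=36, 7²≡12, 8²≡27, 9²≡7, 10²≡26, 11²≡10, 12²≡33, 13²≡21, 14²≡11, 15²≡3, 16²≡34, 17²≡30, 18²≡28 (mod 37).
So the quadratic residues mod 37 are {1, 3, 4, 7, 9, 10, 11, 12, 16, 21, 25, 26, 27, 28, 30, 33, 34, 36}.

1, 3, 4, 7, 9, 10, 11, 12, 16, 21, 25, 26, 27, 28, 30, 33, 34, 36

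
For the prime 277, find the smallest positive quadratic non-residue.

2

(2/277) = −1, so 2 is the smallest positive non-residue mod 277.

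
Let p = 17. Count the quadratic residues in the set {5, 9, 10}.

1

(5/17) = -1 → non-residue.
(9/17) = +1 → QR.
(10/17) = -1 → non-residue.
Total quadratic residues among the 3: 1.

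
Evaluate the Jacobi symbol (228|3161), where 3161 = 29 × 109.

-1

Pull out 2^2: since 3161 ≡ 1 (mod 8), (2/3161) = +1, so (2/3161)^2 = +1.
Reciprocity: 57 ≡ 1 and 3161 ≡ 1 (mod 4), so (57/3161) = +(3161/57).
Reduce top mod 57: now compute (26/57).
Pull out 2: since 57 ≡ 1 (mod 8), (2/57) = +1.
Reciprocity: 13 ≡ 1 and 57 ≡ 1 (mod 4), so (13/57) = +(57/13).
Reduce top mod 13: now compute (5/13).
Reciprocity: 5 ≡ 1 and 13 ≡ 1 (mod 4), so (5/13) = +(13/5).
Reduce top mod 5: now compute (3/5).
Reciprocity: 3 ≡ 3 and 5 ≡ 1 (mod 4), so (3/5) = +(5/3).
Reduce top mod 3: now compute (2/3).
Pull out 2: since 3 ≡ 3 (mod 8), (2/3) = -1.
Reached (1/3) = 1. Collecting the sign flips along the way, the symbol is -1.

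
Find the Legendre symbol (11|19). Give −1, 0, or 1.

Euler's criterion: (11/19) ≡ 11^9 (mod 19).
11^2 ≡ 7 (mod 19)
11^4 ≡ 11 (mod 19)
11^8 ≡ 7 (mod 19)
11^9 = 11^(8+1) ≡ 1 (mod 19).
Result is 1, so (11/19) = 1.

1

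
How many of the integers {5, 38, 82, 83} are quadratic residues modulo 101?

2

(5/101) = +1 → QR.
(38/101) = -1 → non-residue.
(82/101) = +1 → QR.
(83/101) = -1 → non-residue.
Total quadratic residues among the 4: 2.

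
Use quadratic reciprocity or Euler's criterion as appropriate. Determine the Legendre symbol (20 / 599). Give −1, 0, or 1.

1

Pull out 2^2: since 599 ≡ 7 (mod 8), (2/599) = +1, so (2/599)^2 = +1.
Reciprocity: 5 ≡ 1 and 599 ≡ 3 (mod 4), so (5/599) = +(599/5).
Reduce top mod 5: now compute (4/5).
Pull out 2^2: since 5 ≡ 5 (mod 8), (2/5) = -1, so (2/5)^2 = +1.
Reached (1/5) = 1. Collecting the sign flips along the way, the symbol is +1.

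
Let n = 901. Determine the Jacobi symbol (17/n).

Reciprocity: 17 ≡ 1 and 901 ≡ 1 (mod 4), so (17/901) = +(901/17).
Reduce top mod 17: now compute (0/17).
Top reduces to 0: gcd > 1, so the symbol is 0.

0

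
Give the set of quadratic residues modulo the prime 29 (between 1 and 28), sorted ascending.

Square k = 1,…,14 (k and 29−k give the same square):
1²=1, 2²=4, 3²=9, 4²=16, 5²=25, 6²≡7, 7²≡20, 8²≡6, 9²≡23, 10²≡13, 11²≡5, 12²≡28, 13²≡24, 14²≡22 (mod 29).
So the quadratic residues mod 29 are {1, 4, 5, 6, 7, 9, 13, 16, 20, 22, 23, 24, 25, 28}.

1, 4, 5, 6, 7, 9, 13, 16, 20, 22, 23, 24, 25, 28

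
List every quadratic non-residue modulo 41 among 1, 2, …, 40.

Square k = 1,…,20 (k and 41−k give the same square):
1²=1, 2²=4, 3²=9, 4²=16, 5²=25, 6²=36, 7²≡8, 8²≡23, 9²≡40, 10²≡18, 11²≡39, 12²≡21, 13²≡5, 14²≡32, 15²≡20, 16²≡10, 17²≡2, 18²≡37, 19²≡33, 20²≡31 (mod 41).
The residues are {1, 2, 4, 5, 8, 9, 10, 16, 18, 20, 21, 23, 25, 31, 32, 33, 36, 37, 39, 40}; the non-residues are the remaining 20 nonzero classes.

3, 6, 7, 11, 12, 13, 14, 15, 17, 19, 22, 24, 26, 27, 28, 29, 30, 34, 35, 38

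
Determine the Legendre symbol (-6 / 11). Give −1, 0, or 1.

Euler's criterion: (-6/11) ≡ 5^5 (mod 11).
5^2 ≡ 3 (mod 11)
5^4 ≡ 9 (mod 11)
5^5 = 5^(4+1) ≡ 1 (mod 11).
Result is 1, so (-6/11) = 1.

1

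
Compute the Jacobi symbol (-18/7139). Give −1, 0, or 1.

First reduce: -18 ≡ 7121 (mod 7139).
Reciprocity: 7121 ≡ 1 and 7139 ≡ 3 (mod 4), so (7121/7139) = +(7139/7121).
Reduce top mod 7121: now compute (18/7121).
Pull out 2: since 7121 ≡ 1 (mod 8), (2/7121) = +1.
Reciprocity: 9 ≡ 1 and 7121 ≡ 1 (mod 4), so (9/7121) = +(7121/9).
Reduce top mod 9: now compute (2/9).
Pull out 2: since 9 ≡ 1 (mod 8), (2/9) = +1.
Reached (1/9) = 1. Collecting the sign flips along the way, the symbol is +1.

1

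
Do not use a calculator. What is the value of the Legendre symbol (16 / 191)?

1

Euler's criterion: (16/191) ≡ 16^95 (mod 191).
16^2 ≡ 65 (mod 191)
16^4 ≡ 23 (mod 191)
16^8 ≡ 147 (mod 191)
16^16 ≡ 26 (mod 191)
16^32 ≡ 103 (mod 191)
16^64 ≡ 104 (mod 191)
16^95 = 16^(64+16+8+4+2+1) ≡ 1 (mod 191).
Result is 1, so (16/191) = 1.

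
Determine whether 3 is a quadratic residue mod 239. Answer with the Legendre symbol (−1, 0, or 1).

1

Euler's criterion: (3/239) ≡ 3^119 (mod 239).
3^2 ≡ 9 (mod 239)
3^4 ≡ 81 (mod 239)
3^8 ≡ 108 (mod 239)
3^16 ≡ 192 (mod 239)
3^32 ≡ 58 (mod 239)
3^64 ≡ 18 (mod 239)
3^119 = 3^(64+32+16+4+2+1) ≡ 1 (mod 239).
Result is 1, so (3/239) = 1.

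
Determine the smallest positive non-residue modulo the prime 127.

3

(2/127) = +1, so 2 is a residue.
(3/127) = −1, so 3 is the smallest positive non-residue mod 127.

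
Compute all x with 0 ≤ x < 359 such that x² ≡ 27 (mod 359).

Since 359 ≡ 3 (mod 4), a square root of 27 is 27^((359+1)/4) = 27^90 mod 359.
Repeated squaring: 27^2≡11, 27^4≡121, 27^8≡281, 27^16≡340, 27^32≡2, 27^64≡4 (mod 359).
27^90 = 27^(64+16+8+2) ≡ 229 (mod 359).
Check: 229² = 52441 ≡ 27 (mod 359). The two roots are 130 and 229.

130, 229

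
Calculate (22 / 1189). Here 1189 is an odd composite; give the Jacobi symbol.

Pull out 2: since 1189 ≡ 5 (mod 8), (2/1189) = -1.
Reciprocity: 11 ≡ 3 and 1189 ≡ 1 (mod 4), so (11/1189) = +(1189/11).
Reduce top mod 11: now compute (1/11).
Reached (1/11) = 1. Collecting the sign flips along the way, the symbol is -1.

-1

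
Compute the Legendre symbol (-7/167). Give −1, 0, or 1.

First reduce: -7 ≡ 160 (mod 167).
Pull out 2^5: since 167 ≡ 7 (mod 8), (2/167) = +1, so (2/167)^5 = +1.
Reciprocity: 5 ≡ 1 and 167 ≡ 3 (mod 4), so (5/167) = +(167/5).
Reduce top mod 5: now compute (2/5).
Pull out 2: since 5 ≡ 5 (mod 8), (2/5) = -1.
Reached (1/5) = 1. Collecting the sign flips along the way, the symbol is -1.

-1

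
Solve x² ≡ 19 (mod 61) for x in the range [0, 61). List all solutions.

18, 43

61 ≡ 1 (mod 4), so we find a root by search.
Trying successive values, 18² = 324 ≡ 19 (mod 61). The other root is 61 − 18 = 43.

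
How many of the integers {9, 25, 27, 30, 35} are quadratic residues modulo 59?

(9/59) = +1 → QR.
(25/59) = +1 → QR.
(27/59) = +1 → QR.
(30/59) = -1 → non-residue.
(35/59) = +1 → QR.
Total quadratic residues among the 5: 4.

4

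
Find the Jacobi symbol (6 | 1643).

Pull out 2: since 1643 ≡ 3 (mod 8), (2/1643) = -1.
Reciprocity: 3 ≡ 3 and 1643 ≡ 3 (mod 4), so (3/1643) = −(1643/3).
Reduce top mod 3: now compute (2/3).
Pull out 2: since 3 ≡ 3 (mod 8), (2/3) = -1.
Reached (1/3) = 1. Collecting the sign flips along the way, the symbol is -1.

-1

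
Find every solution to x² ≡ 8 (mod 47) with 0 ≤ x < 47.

Since 47 ≡ 3 (mod 4), a square root of 8 is 8^((47+1)/4) = 8^12 mod 47.
Repeated squaring: 8^2≡17, 8^4≡7, 8^8≡2 (mod 47).
8^12 = 8^(8+4) ≡ 14 (mod 47).
Check: 14² = 196 ≡ 8 (mod 47). The two roots are 14 and 33.

14, 33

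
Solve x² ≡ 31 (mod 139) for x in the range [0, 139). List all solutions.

Since 139 ≡ 3 (mod 4), a square root of 31 is 31^((139+1)/4) = 31^35 mod 139.
Repeated squaring: 31^2≡127, 31^4≡5, 31^8≡25, 31^16≡69, 31^32≡35 (mod 139).
31^35 = 31^(32+2+1) ≡ 46 (mod 139).
Check: 46² = 2116 ≡ 31 (mod 139). The two roots are 46 and 93.

46, 93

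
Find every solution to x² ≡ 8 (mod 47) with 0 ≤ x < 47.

14, 33

Since 47 ≡ 3 (mod 4), a square root of 8 is 8^((47+1)/4) = 8^12 mod 47.
Repeated squaring: 8^2≡17, 8^4≡7, 8^8≡2 (mod 47).
8^12 = 8^(8+4) ≡ 14 (mod 47).
Check: 14² = 196 ≡ 8 (mod 47). The two roots are 14 and 33.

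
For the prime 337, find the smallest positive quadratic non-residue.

(2/337) = +1, so 2 is a residue.
(3/337) = +1, so 3 is a residue.
(4/337) = +1, so 4 is a residue.
(5/337) = −1, so 5 is the smallest positive non-residue mod 337.

5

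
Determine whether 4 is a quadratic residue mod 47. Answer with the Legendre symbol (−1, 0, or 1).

Pull out 2^2: since 47 ≡ 7 (mod 8), (2/47) = +1, so (2/47)^2 = +1.
Reached (1/47) = 1. Collecting the sign flips along the way, the symbol is +1.

1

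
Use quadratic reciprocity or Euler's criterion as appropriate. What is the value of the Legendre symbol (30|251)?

-1

Euler's criterion: (30/251) ≡ 30^125 (mod 251).
30^2 ≡ 147 (mod 251)
30^4 ≡ 23 (mod 251)
30^8 ≡ 27 (mod 251)
30^16 ≡ 227 (mod 251)
30^32 ≡ 74 (mod 251)
30^64 ≡ 205 (mod 251)
30^125 = 30^(64+32+16+8+4+1) ≡ 250 (mod 251).
Result is 250 ≡ −1, so (30/251) = −1.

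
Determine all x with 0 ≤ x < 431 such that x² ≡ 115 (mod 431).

169, 262

Since 431 ≡ 3 (mod 4), a square root of 115 is 115^((431+1)/4) = 115^108 mod 431.
Repeated squaring: 115^2≡295, 115^4≡394, 115^8≡76, 115^16≡173, 115^32≡190, 115^64≡327 (mod 431).
115^108 = 115^(64+32+8+4) ≡ 169 (mod 431).
Check: 169² = 28561 ≡ 115 (mod 431). The two roots are 169 and 262.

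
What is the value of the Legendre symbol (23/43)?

Euler's criterion: (23/43) ≡ 23^21 (mod 43).
23^2 ≡ 13 (mod 43)
23^4 ≡ 40 (mod 43)
23^8 ≡ 9 (mod 43)
23^16 ≡ 38 (mod 43)
23^21 = 23^(16+4+1) ≡ 1 (mod 43).
Result is 1, so (23/43) = 1.

1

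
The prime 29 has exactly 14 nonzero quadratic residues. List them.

Square k = 1,…,14 (k and 29−k give the same square):
1²=1, 2²=4, 3²=9, 4²=16, 5²=25, 6²≡7, 7²≡20, 8²≡6, 9²≡23, 10²≡13, 11²≡5, 12²≡28, 13²≡24, 14²≡22 (mod 29).
So the quadratic residues mod 29 are {1, 4, 5, 6, 7, 9, 13, 16, 20, 22, 23, 24, 25, 28}.

1,4,5,6,7,9,13,16,20,22,23,24,25,28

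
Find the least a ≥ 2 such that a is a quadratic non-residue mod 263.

(2/263) = +1, so 2 is a residue.
(3/263) = +1, so 3 is a residue.
(4/263) = +1, so 4 is a residue.
(5/263) = −1, so 5 is the smallest positive non-residue mod 263.

5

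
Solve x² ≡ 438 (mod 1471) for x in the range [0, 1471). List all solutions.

177, 1294

Since 1471 ≡ 3 (mod 4), a square root of 438 is 438^((1471+1)/4) = 438^368 mod 1471.
Repeated squaring: 438^2≡614, 438^4≡420, 438^8≡1351, 438^16≡1161, 438^32≡485, 438^64≡1336, 438^128≡573, 438^256≡296 (mod 1471).
438^368 = 438^(256+64+32+16) ≡ 1294 (mod 1471).
Check: 1294² = 1674436 ≡ 438 (mod 1471). The two roots are 177 and 1294.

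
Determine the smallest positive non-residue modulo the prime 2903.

5

(2/2903) = +1, so 2 is a residue.
(3/2903) = +1, so 3 is a residue.
(4/2903) = +1, so 4 is a residue.
(5/2903) = −1, so 5 is the smallest positive non-residue mod 2903.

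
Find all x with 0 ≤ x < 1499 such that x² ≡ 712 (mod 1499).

661, 838

Since 1499 ≡ 3 (mod 4), a square root of 712 is 712^((1499+1)/4) = 712^375 mod 1499.
Repeated squaring: 712^2≡282, 712^4≡77, 712^8≡1432, 712^16≡1491, 712^32≡64, 712^64≡1098, 712^128≡408, 712^256≡75 (mod 1499).
712^375 = 712^(256+64+32+16+4+2+1) ≡ 661 (mod 1499).
Check: 661² = 436921 ≡ 712 (mod 1499). The two roots are 661 and 838.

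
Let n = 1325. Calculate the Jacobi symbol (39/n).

Reciprocity: 39 ≡ 3 and 1325 ≡ 1 (mod 4), so (39/1325) = +(1325/39).
Reduce top mod 39: now compute (38/39).
Pull out 2: since 39 ≡ 7 (mod 8), (2/39) = +1.
Reciprocity: 19 ≡ 3 and 39 ≡ 3 (mod 4), so (19/39) = −(39/19).
Reduce top mod 19: now compute (1/19).
Reached (1/19) = 1. Collecting the sign flips along the way, the symbol is -1.

-1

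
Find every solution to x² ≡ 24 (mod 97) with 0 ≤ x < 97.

11, 86

97 ≡ 1 (mod 4), so we find a root by search.
Trying successive values, 11² = 121 ≡ 24 (mod 97). The other root is 97 − 11 = 86.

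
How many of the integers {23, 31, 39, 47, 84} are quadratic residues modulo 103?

(23/103) = +1 → QR.
(31/103) = -1 → non-residue.
(39/103) = -1 → non-residue.
(47/103) = -1 → non-residue.
(84/103) = -1 → non-residue.
Total quadratic residues among the 5: 1.

1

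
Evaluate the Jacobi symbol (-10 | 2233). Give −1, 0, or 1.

First reduce: -10 ≡ 2223 (mod 2233).
Reciprocity: 2223 ≡ 3 and 2233 ≡ 1 (mod 4), so (2223/2233) = +(2233/2223).
Reduce top mod 2223: now compute (10/2223).
Pull out 2: since 2223 ≡ 7 (mod 8), (2/2223) = +1.
Reciprocity: 5 ≡ 1 and 2223 ≡ 3 (mod 4), so (5/2223) = +(2223/5).
Reduce top mod 5: now compute (3/5).
Reciprocity: 3 ≡ 3 and 5 ≡ 1 (mod 4), so (3/5) = +(5/3).
Reduce top mod 3: now compute (2/3).
Pull out 2: since 3 ≡ 3 (mod 8), (2/3) = -1.
Reached (1/3) = 1. Collecting the sign flips along the way, the symbol is -1.

-1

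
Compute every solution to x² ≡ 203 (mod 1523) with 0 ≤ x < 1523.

57, 1466

Since 1523 ≡ 3 (mod 4), a square root of 203 is 203^((1523+1)/4) = 203^381 mod 1523.
Repeated squaring: 203^2≡88, 203^4≡129, 203^8≡1411, 203^16≡360, 203^32≡145, 203^64≡1226, 203^128≡1398, 203^256≡395 (mod 1523).
203^381 = 203^(256+64+32+16+8+4+1) ≡ 57 (mod 1523).
Check: 57² = 3249 ≡ 203 (mod 1523). The two roots are 57 and 1466.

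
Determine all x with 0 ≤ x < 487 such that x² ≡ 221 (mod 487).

Since 487 ≡ 3 (mod 4), a square root of 221 is 221^((487+1)/4) = 221^122 mod 487.
Repeated squaring: 221^2≡141, 221^4≡401, 221^8≡91, 221^16≡2, 221^32≡4, 221^64≡16 (mod 487).
221^122 = 221^(64+32+16+8+2) ≡ 204 (mod 487).
Check: 204² = 41616 ≡ 221 (mod 487). The two roots are 204 and 283.

204, 283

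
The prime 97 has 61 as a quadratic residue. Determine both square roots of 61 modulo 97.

35, 62

97 ≡ 1 (mod 4), so we find a root by search.
Trying successive values, 35² = 1225 ≡ 61 (mod 97). The other root is 97 − 35 = 62.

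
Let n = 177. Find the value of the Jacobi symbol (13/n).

Reciprocity: 13 ≡ 1 and 177 ≡ 1 (mod 4), so (13/177) = +(177/13).
Reduce top mod 13: now compute (8/13).
Pull out 2^3: since 13 ≡ 5 (mod 8), (2/13) = -1, so (2/13)^3 = -1.
Reached (1/13) = 1. Collecting the sign flips along the way, the symbol is -1.

-1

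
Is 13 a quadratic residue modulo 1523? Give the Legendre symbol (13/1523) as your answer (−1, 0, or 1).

Reciprocity: 13 ≡ 1 and 1523 ≡ 3 (mod 4), so (13/1523) = +(1523/13).
Reduce top mod 13: now compute (2/13).
Pull out 2: since 13 ≡ 5 (mod 8), (2/13) = -1.
Reached (1/13) = 1. Collecting the sign flips along the way, the symbol is -1.

-1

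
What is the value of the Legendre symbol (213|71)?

First reduce: 213 ≡ 0 (mod 71).
Top reduces to 0: gcd > 1, so the symbol is 0.

0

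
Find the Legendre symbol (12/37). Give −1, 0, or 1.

1

Euler's criterion: (12/37) ≡ 12^18 (mod 37).
12^2 ≡ 33 (mod 37)
12^4 ≡ 16 (mod 37)
12^8 ≡ 34 (mod 37)
12^16 ≡ 9 (mod 37)
12^18 = 12^(16+2) ≡ 1 (mod 37).
Result is 1, so (12/37) = 1.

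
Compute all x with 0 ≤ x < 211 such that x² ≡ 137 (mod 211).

Since 211 ≡ 3 (mod 4), a square root of 137 is 137^((211+1)/4) = 137^53 mod 211.
Repeated squaring: 137^2≡201, 137^4≡100, 137^8≡83, 137^16≡137, 137^32≡201 (mod 211).
137^53 = 137^(32+16+4+1) ≡ 83 (mod 211).
Check: 83² = 6889 ≡ 137 (mod 211). The two roots are 83 and 128.

83, 128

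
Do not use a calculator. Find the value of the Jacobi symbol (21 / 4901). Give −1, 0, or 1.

-1

Reciprocity: 21 ≡ 1 and 4901 ≡ 1 (mod 4), so (21/4901) = +(4901/21).
Reduce top mod 21: now compute (8/21).
Pull out 2^3: since 21 ≡ 5 (mod 8), (2/21) = -1, so (2/21)^3 = -1.
Reached (1/21) = 1. Collecting the sign flips along the way, the symbol is -1.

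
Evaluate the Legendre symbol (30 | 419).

-1

Euler's criterion: (30/419) ≡ 30^209 (mod 419).
30^2 ≡ 62 (mod 419)
30^4 ≡ 73 (mod 419)
30^8 ≡ 301 (mod 419)
30^16 ≡ 97 (mod 419)
30^32 ≡ 191 (mod 419)
30^64 ≡ 28 (mod 419)
30^128 ≡ 365 (mod 419)
30^209 = 30^(128+64+16+1) ≡ 418 (mod 419).
Result is 418 ≡ −1, so (30/419) = −1.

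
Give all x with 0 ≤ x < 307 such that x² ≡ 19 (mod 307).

68, 239

Since 307 ≡ 3 (mod 4), a square root of 19 is 19^((307+1)/4) = 19^77 mod 307.
Repeated squaring: 19^2≡54, 19^4≡153, 19^8≡77, 19^16≡96, 19^32≡6, 19^64≡36 (mod 307).
19^77 = 19^(64+8+4+1) ≡ 68 (mod 307).
Check: 68² = 4624 ≡ 19 (mod 307). The two roots are 68 and 239.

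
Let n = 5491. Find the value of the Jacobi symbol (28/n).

1

Pull out 2^2: since 5491 ≡ 3 (mod 8), (2/5491) = -1, so (2/5491)^2 = +1.
Reciprocity: 7 ≡ 3 and 5491 ≡ 3 (mod 4), so (7/5491) = −(5491/7).
Reduce top mod 7: now compute (3/7).
Reciprocity: 3 ≡ 3 and 7 ≡ 3 (mod 4), so (3/7) = −(7/3).
Reduce top mod 3: now compute (1/3).
Reached (1/3) = 1. Collecting the sign flips along the way, the symbol is +1.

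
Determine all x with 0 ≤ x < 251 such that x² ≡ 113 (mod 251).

102, 149

Since 251 ≡ 3 (mod 4), a square root of 113 is 113^((251+1)/4) = 113^63 mod 251.
Repeated squaring: 113^2≡219, 113^4≡20, 113^8≡149, 113^16≡113, 113^32≡219 (mod 251).
113^63 = 113^(32+16+8+4+2+1) ≡ 149 (mod 251).
Check: 149² = 22201 ≡ 113 (mod 251). The two roots are 102 and 149.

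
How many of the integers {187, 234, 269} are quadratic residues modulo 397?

1

(187/397) = -1 → non-residue.
(234/397) = +1 → QR.
(269/397) = -1 → non-residue.
Total quadratic residues among the 3: 1.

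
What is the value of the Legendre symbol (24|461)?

Pull out 2^3: since 461 ≡ 5 (mod 8), (2/461) = -1, so (2/461)^3 = -1.
Reciprocity: 3 ≡ 3 and 461 ≡ 1 (mod 4), so (3/461) = +(461/3).
Reduce top mod 3: now compute (2/3).
Pull out 2: since 3 ≡ 3 (mod 8), (2/3) = -1.
Reached (1/3) = 1. Collecting the sign flips along the way, the symbol is +1.

1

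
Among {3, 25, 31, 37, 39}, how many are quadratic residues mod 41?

(3/41) = -1 → non-residue.
(25/41) = +1 → QR.
(31/41) = +1 → QR.
(37/41) = +1 → QR.
(39/41) = +1 → QR.
Total quadratic residues among the 5: 4.

4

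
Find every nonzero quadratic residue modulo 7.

Square k = 1,…,3 (k and 7−k give the same square):
1²=1, 2²=4, 3²≡2 (mod 7).
So the quadratic residues mod 7 are {1, 2, 4}.

1,2,4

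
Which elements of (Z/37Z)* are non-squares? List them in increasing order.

2,5,6,8,13,14,15,17,18,19,20,22,23,24,29,31,32,35

Square k = 1,…,18 (k and 37−k give the same square):
1²=1, 2²=4, 3²=9, 4²=16, 5²=25, 6²=36, 7²≡12, 8²≡27, 9²≡7, 10²≡26, 11²≡10, 12²≡33, 13²≡21, 14²≡11, 15²≡3, 16²≡34, 17²≡30, 18²≡28 (mod 37).
The residues are {1, 3, 4, 7, 9, 10, 11, 12, 16, 21, 25, 26, 27, 28, 30, 33, 34, 36}; the non-residues are the remaining 18 nonzero classes.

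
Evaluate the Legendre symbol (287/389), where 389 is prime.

1

Reciprocity: 287 ≡ 3 and 389 ≡ 1 (mod 4), so (287/389) = +(389/287).
Reduce top mod 287: now compute (102/287).
Pull out 2: since 287 ≡ 7 (mod 8), (2/287) = +1.
Reciprocity: 51 ≡ 3 and 287 ≡ 3 (mod 4), so (51/287) = −(287/51).
Reduce top mod 51: now compute (32/51).
Pull out 2^5: since 51 ≡ 3 (mod 8), (2/51) = -1, so (2/51)^5 = -1.
Reached (1/51) = 1. Collecting the sign flips along the way, the symbol is +1.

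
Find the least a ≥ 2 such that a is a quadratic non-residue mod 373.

2

(2/373) = −1, so 2 is the smallest positive non-residue mod 373.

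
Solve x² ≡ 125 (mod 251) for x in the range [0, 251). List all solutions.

80, 171

Since 251 ≡ 3 (mod 4), a square root of 125 is 125^((251+1)/4) = 125^63 mod 251.
Repeated squaring: 125^2≡63, 125^4≡204, 125^8≡201, 125^16≡241, 125^32≡100 (mod 251).
125^63 = 125^(32+16+8+4+2+1) ≡ 80 (mod 251).
Check: 80² = 6400 ≡ 125 (mod 251). The two roots are 80 and 171.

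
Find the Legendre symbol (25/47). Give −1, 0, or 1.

1

Reciprocity: 25 ≡ 1 and 47 ≡ 3 (mod 4), so (25/47) = +(47/25).
Reduce top mod 25: now compute (22/25).
Pull out 2: since 25 ≡ 1 (mod 8), (2/25) = +1.
Reciprocity: 11 ≡ 3 and 25 ≡ 1 (mod 4), so (11/25) = +(25/11).
Reduce top mod 11: now compute (3/11).
Reciprocity: 3 ≡ 3 and 11 ≡ 3 (mod 4), so (3/11) = −(11/3).
Reduce top mod 3: now compute (2/3).
Pull out 2: since 3 ≡ 3 (mod 8), (2/3) = -1.
Reached (1/3) = 1. Collecting the sign flips along the way, the symbol is +1.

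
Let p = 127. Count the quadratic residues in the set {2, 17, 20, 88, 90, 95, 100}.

(2/127) = +1 → QR.
(17/127) = +1 → QR.
(20/127) = -1 → non-residue.
(88/127) = +1 → QR.
(90/127) = -1 → non-residue.
(95/127) = -1 → non-residue.
(100/127) = +1 → QR.
Total quadratic residues among the 7: 4.

4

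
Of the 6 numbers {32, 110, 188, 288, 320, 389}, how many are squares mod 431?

(32/431) = +1 → QR.
(110/431) = +1 → QR.
(188/431) = -1 → non-residue.
(288/431) = +1 → QR.
(320/431) = +1 → QR.
(389/431) = +1 → QR.
Total quadratic residues among the 6: 5.

5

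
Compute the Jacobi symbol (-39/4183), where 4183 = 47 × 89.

1

First reduce: -39 ≡ 4144 (mod 4183).
Pull out 2^4: since 4183 ≡ 7 (mod 8), (2/4183) = +1, so (2/4183)^4 = +1.
Reciprocity: 259 ≡ 3 and 4183 ≡ 3 (mod 4), so (259/4183) = −(4183/259).
Reduce top mod 259: now compute (39/259).
Reciprocity: 39 ≡ 3 and 259 ≡ 3 (mod 4), so (39/259) = −(259/39).
Reduce top mod 39: now compute (25/39).
Reciprocity: 25 ≡ 1 and 39 ≡ 3 (mod 4), so (25/39) = +(39/25).
Reduce top mod 25: now compute (14/25).
Pull out 2: since 25 ≡ 1 (mod 8), (2/25) = +1.
Reciprocity: 7 ≡ 3 and 25 ≡ 1 (mod 4), so (7/25) = +(25/7).
Reduce top mod 7: now compute (4/7).
Pull out 2^2: since 7 ≡ 7 (mod 8), (2/7) = +1, so (2/7)^2 = +1.
Reached (1/7) = 1. Collecting the sign flips along the way, the symbol is +1.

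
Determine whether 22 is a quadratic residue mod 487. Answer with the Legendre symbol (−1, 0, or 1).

Pull out 2: since 487 ≡ 7 (mod 8), (2/487) = +1.
Reciprocity: 11 ≡ 3 and 487 ≡ 3 (mod 4), so (11/487) = −(487/11).
Reduce top mod 11: now compute (3/11).
Reciprocity: 3 ≡ 3 and 11 ≡ 3 (mod 4), so (3/11) = −(11/3).
Reduce top mod 3: now compute (2/3).
Pull out 2: since 3 ≡ 3 (mod 8), (2/3) = -1.
Reached (1/3) = 1. Collecting the sign flips along the way, the symbol is -1.

-1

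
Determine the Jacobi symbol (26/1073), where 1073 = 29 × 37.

-1

Pull out 2: since 1073 ≡ 1 (mod 8), (2/1073) = +1.
Reciprocity: 13 ≡ 1 and 1073 ≡ 1 (mod 4), so (13/1073) = +(1073/13).
Reduce top mod 13: now compute (7/13).
Reciprocity: 7 ≡ 3 and 13 ≡ 1 (mod 4), so (7/13) = +(13/7).
Reduce top mod 7: now compute (6/7).
Pull out 2: since 7 ≡ 7 (mod 8), (2/7) = +1.
Reciprocity: 3 ≡ 3 and 7 ≡ 3 (mod 4), so (3/7) = −(7/3).
Reduce top mod 3: now compute (1/3).
Reached (1/3) = 1. Collecting the sign flips along the way, the symbol is -1.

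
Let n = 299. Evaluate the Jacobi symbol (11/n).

Reciprocity: 11 ≡ 3 and 299 ≡ 3 (mod 4), so (11/299) = −(299/11).
Reduce top mod 11: now compute (2/11).
Pull out 2: since 11 ≡ 3 (mod 8), (2/11) = -1.
Reached (1/11) = 1. Collecting the sign flips along the way, the symbol is +1.

1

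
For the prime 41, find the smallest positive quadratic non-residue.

3

(2/41) = +1, so 2 is a residue.
(3/41) = −1, so 3 is the smallest positive non-residue mod 41.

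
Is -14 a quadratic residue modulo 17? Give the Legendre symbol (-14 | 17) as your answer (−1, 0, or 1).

-1

First reduce: -14 ≡ 3 (mod 17).
Reciprocity: 3 ≡ 3 and 17 ≡ 1 (mod 4), so (3/17) = +(17/3).
Reduce top mod 3: now compute (2/3).
Pull out 2: since 3 ≡ 3 (mod 8), (2/3) = -1.
Reached (1/3) = 1. Collecting the sign flips along the way, the symbol is -1.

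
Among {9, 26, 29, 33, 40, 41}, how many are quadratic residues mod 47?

(9/47) = +1 → QR.
(26/47) = -1 → non-residue.
(29/47) = -1 → non-residue.
(33/47) = -1 → non-residue.
(40/47) = -1 → non-residue.
(41/47) = -1 → non-residue.
Total quadratic residues among the 6: 1.

1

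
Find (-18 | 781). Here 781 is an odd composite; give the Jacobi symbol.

-1

First reduce: -18 ≡ 763 (mod 781).
Reciprocity: 763 ≡ 3 and 781 ≡ 1 (mod 4), so (763/781) = +(781/763).
Reduce top mod 763: now compute (18/763).
Pull out 2: since 763 ≡ 3 (mod 8), (2/763) = -1.
Reciprocity: 9 ≡ 1 and 763 ≡ 3 (mod 4), so (9/763) = +(763/9).
Reduce top mod 9: now compute (7/9).
Reciprocity: 7 ≡ 3 and 9 ≡ 1 (mod 4), so (7/9) = +(9/7).
Reduce top mod 7: now compute (2/7).
Pull out 2: since 7 ≡ 7 (mod 8), (2/7) = +1.
Reached (1/7) = 1. Collecting the sign flips along the way, the symbol is -1.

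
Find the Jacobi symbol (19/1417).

1

Reciprocity: 19 ≡ 3 and 1417 ≡ 1 (mod 4), so (19/1417) = +(1417/19).
Reduce top mod 19: now compute (11/19).
Reciprocity: 11 ≡ 3 and 19 ≡ 3 (mod 4), so (11/19) = −(19/11).
Reduce top mod 11: now compute (8/11).
Pull out 2^3: since 11 ≡ 3 (mod 8), (2/11) = -1, so (2/11)^3 = -1.
Reached (1/11) = 1. Collecting the sign flips along the way, the symbol is +1.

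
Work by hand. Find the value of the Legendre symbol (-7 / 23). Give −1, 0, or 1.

1

First reduce: -7 ≡ 16 (mod 23).
Pull out 2^4: since 23 ≡ 7 (mod 8), (2/23) = +1, so (2/23)^4 = +1.
Reached (1/23) = 1. Collecting the sign flips along the way, the symbol is +1.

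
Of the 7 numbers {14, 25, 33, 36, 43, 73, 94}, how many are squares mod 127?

(14/127) = -1 → non-residue.
(25/127) = +1 → QR.
(33/127) = -1 → non-residue.
(36/127) = +1 → QR.
(43/127) = -1 → non-residue.
(73/127) = +1 → QR.
(94/127) = +1 → QR.
Total quadratic residues among the 7: 4.

4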